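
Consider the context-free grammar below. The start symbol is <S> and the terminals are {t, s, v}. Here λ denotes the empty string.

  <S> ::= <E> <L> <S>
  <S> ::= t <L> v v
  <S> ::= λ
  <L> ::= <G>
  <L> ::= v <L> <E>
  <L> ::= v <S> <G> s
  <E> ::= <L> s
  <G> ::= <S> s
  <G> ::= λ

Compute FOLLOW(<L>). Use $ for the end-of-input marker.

FIRST(<S>): from <S>::=<E> <L> <S> we get {s, t, v}; from <S>::=t <L> v v we get {t}; from <S>::=λ we get {λ}. So FIRST(<S>) = {λ, s, t, v}.
FIRST(<G>): from <G>::=<S> s we get {s, t, v}; from <G>::=λ we get {λ}. So FIRST(<G>) = {λ, s, t, v}.
FIRST(<L>): from <L>::=<G> we get {λ, s, t, v}; from <L>::=v <L> <E> we get {v}; from <L>::=v <S> <G> s we get {v}. So FIRST(<L>) = {λ, s, t, v}.
FIRST(<E>): from <E>::=<L> s we get {s, t, v}. So FIRST(<E>) = {s, t, v}.
FOLLOW(<S>) includes $ since <S> is the start symbol.
FOLLOW(<S>): in <S>::=<E> <L> <S>, the suffix after <S> is empty (adds nothing new); in <L>::=v <S> <G> s, <S> is followed by <G> s with FIRST {s, t, v}; in <G>::=<S> s, <S> is followed by s with FIRST {s}. Thus FOLLOW(<S>) = {$, s, t, v}.
FOLLOW(<L>): in <S>::=<E> <L> <S>, <L> is followed by <S> with FIRST {λ, s, t, v}; in <S>::=<E> <L> <S>, the suffix after <L> is nullable, so FOLLOW(<L>) ⊇ FOLLOW(<S>) = {$, s, t, v}; in <S>::=t <L> v v, <L> is followed by v v with FIRST {v}; in <L>::=v <L> <E>, <L> is followed by <E> with FIRST {s, t, v}; in <E>::=<L> s, <L> is followed by s with FIRST {s}. Thus FOLLOW(<L>) = {$, s, t, v}.
FOLLOW(<E>): in <S>::=<E> <L> <S>, <E> is followed by <L> <S> with FIRST {λ, s, t, v}; in <S>::=<E> <L> <S>, the suffix after <E> is nullable, so FOLLOW(<E>) ⊇ FOLLOW(<S>) = {$, s, t, v}; in <L>::=v <L> <E>, the suffix after <E> is empty, so FOLLOW(<E>) ⊇ FOLLOW(<L>) = {$, s, t, v}. Thus FOLLOW(<E>) = {$, s, t, v}.
FOLLOW(<G>): in <L>::=<G>, the suffix after <G> is empty, so FOLLOW(<G>) ⊇ FOLLOW(<L>) = {$, s, t, v}; in <L>::=v <S> <G> s, <G> is followed by s with FIRST {s}. Thus FOLLOW(<G>) = {$, s, t, v}.

{$, s, t, v}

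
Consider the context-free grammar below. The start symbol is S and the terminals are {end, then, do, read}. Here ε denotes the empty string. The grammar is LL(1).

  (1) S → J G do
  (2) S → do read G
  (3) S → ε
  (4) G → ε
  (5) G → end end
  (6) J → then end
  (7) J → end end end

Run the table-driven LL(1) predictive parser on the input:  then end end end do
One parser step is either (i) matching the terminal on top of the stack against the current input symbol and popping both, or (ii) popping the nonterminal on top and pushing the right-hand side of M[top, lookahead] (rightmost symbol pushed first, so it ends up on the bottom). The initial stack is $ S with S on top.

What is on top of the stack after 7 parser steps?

do

     Stack            Input                  Action
  1  $ S              then end end end do $  expand S → J G do
  2  $ do G J         then end end end do $  expand J → then end
  3  $ do G end then  then end end end do $  match then
  4  $ do G end       end end end do $       match end
  5  $ do G           end end do $           expand G → end end
  6  $ do end end     end end do $           match end
  7  $ do end         end do $               match end
Stack after step 7: $ do (top = do).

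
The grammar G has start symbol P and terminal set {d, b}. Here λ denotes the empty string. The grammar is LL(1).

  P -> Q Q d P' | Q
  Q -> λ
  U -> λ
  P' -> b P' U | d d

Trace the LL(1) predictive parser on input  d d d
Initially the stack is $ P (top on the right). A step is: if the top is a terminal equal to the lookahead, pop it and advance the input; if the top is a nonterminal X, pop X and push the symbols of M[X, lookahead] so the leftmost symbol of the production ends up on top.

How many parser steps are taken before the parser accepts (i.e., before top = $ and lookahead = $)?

7

step 1: stack=$ P  input=d d d $  — expand P -> Q Q d P'
step 2: stack=$ P' d Q Q  input=d d d $  — expand Q -> λ
step 3: stack=$ P' d Q  input=d d d $  — expand Q -> λ
step 4: stack=$ P' d  input=d d d $  — match d
step 5: stack=$ P'  input=d d $  — expand P' -> d d
step 6: stack=$ d d  input=d d $  — match d
step 7: stack=$ d  input=d $  — match d
Accept reached after 7 steps.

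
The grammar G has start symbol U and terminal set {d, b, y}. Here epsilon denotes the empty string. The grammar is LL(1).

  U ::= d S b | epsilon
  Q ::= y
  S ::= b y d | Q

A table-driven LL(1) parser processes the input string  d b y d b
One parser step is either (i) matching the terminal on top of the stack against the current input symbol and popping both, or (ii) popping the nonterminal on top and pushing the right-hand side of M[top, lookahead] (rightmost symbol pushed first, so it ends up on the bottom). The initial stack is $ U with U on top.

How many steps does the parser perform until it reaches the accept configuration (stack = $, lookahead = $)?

     Stack      Input        Action
  1  $ U        d b y d b $  expand U ::= d S b
  2  $ b S d    d b y d b $  match d
  3  $ b S      b y d b $    expand S ::= b y d
  4  $ b d y b  b y d b $    match b
  5  $ b d y    y d b $      match y
  6  $ b d      d b $        match d
  7  $ b        b $          match b
Accept reached after 7 steps.

7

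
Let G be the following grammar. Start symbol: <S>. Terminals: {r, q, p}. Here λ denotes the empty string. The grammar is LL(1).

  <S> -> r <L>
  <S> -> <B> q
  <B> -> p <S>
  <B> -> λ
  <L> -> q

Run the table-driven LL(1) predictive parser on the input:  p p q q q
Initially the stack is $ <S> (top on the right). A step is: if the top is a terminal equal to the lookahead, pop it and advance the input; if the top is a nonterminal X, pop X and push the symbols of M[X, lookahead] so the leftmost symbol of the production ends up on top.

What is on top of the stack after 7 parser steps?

<B>

     Stack        Input        Action
  1  $ <S>        p p q q q $  expand <S> -> <B> q
  2  $ q <B>      p p q q q $  expand <B> -> p <S>
  3  $ q <S> p    p p q q q $  match p
  4  $ q <S>      p q q q $    expand <S> -> <B> q
  5  $ q q <B>    p q q q $    expand <B> -> p <S>
  6  $ q q <S> p  p q q q $    match p
  7  $ q q <S>    q q q $      expand <S> -> <B> q
Stack after step 7: $ q q q <B> (top = <B>).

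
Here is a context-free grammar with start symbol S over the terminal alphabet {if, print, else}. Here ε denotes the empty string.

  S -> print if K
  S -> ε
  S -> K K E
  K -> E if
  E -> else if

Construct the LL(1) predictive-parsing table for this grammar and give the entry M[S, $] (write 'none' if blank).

FIRST(E): from E->else if we get {else}. So FIRST(E) = {else}.
FIRST(K): from K->E if we get {else}. So FIRST(K) = {else}.
FIRST(S): from S->print if K we get {print}; from S->ε we get {ε}; from S->K K E we get {else}. So FIRST(S) = {ε, else, print}.
FOLLOW(S) includes $ since S is the start symbol.
FOLLOW(S): S appears on no right-hand side. Thus FOLLOW(S) = {$}.
For S -> print if K: FIRST(print if K) = {print}, so it goes in M[S, t] for t ∈ {print}.
For S -> ε: FIRST(ε) = {ε}, so it goes in M[S, t] for t ∈ {}; since ε ∈ FIRST, also for every t ∈ FOLLOW(S) = {$}.
For S -> K K E: FIRST(K K E) = {else}, so it goes in M[S, t] for t ∈ {else}.

S -> ε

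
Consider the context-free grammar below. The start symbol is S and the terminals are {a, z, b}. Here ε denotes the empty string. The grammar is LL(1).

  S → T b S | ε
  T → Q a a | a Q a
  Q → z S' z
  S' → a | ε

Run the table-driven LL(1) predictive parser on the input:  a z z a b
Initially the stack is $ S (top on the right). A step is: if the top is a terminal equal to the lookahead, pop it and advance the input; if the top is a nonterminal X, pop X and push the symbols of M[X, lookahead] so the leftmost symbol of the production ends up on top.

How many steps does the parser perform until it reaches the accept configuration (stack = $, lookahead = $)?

10

step 1: stack=$ S  input=a z z a b $  — expand S → T b S
step 2: stack=$ S b T  input=a z z a b $  — expand T → a Q a
step 3: stack=$ S b a Q a  input=a z z a b $  — match a
step 4: stack=$ S b a Q  input=z z a b $  — expand Q → z S' z
step 5: stack=$ S b a z S' z  input=z z a b $  — match z
step 6: stack=$ S b a z S'  input=z a b $  — expand S' → ε
step 7: stack=$ S b a z  input=z a b $  — match z
step 8: stack=$ S b a  input=a b $  — match a
step 9: stack=$ S b  input=b $  — match b
step 10: stack=$ S  input=$  — expand S → ε
Accept reached after 10 steps.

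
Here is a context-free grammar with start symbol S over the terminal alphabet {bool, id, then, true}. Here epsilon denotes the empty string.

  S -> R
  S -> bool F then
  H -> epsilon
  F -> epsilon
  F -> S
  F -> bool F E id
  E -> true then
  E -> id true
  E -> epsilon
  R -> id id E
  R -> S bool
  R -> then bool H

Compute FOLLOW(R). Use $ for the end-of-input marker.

{$, bool, id, then, true}

FIRST(H) = {epsilon}
FIRST(E) = {epsilon, id, true}
FIRST(S) = {bool, id, then}  (via R)
FIRST(F) = {epsilon, bool, id, then}  (via S)
FIRST(R) = {bool, id, then}  (via S bool)
FOLLOW(S) includes $ since S is the start symbol.
FOLLOW(F): in S->bool F then, F is followed by then with FIRST {then}; in F->bool F E id, F is followed by E id with FIRST {id, true}. Thus FOLLOW(F) = {id, then, true}.
FOLLOW(S): in F->S, the suffix after S is empty, so FOLLOW(S) ⊇ FOLLOW(F) = {id, then, true}; in R->S bool, S is followed by bool with FIRST {bool}. Thus FOLLOW(S) = {$, bool, id, then, true}.
FOLLOW(R): in S->R, the suffix after R is empty, so FOLLOW(R) ⊇ FOLLOW(S) = {$, bool, id, then, true}. Thus FOLLOW(R) = {$, bool, id, then, true}.
FOLLOW(H): in R->then bool H, the suffix after H is empty, so FOLLOW(H) ⊇ FOLLOW(R) = {$, bool, id, then, true}. Thus FOLLOW(H) = {$, bool, id, then, true}.
FOLLOW(E): in F->bool F E id, E is followed by id with FIRST {id}; in R->id id E, the suffix after E is empty, so FOLLOW(E) ⊇ FOLLOW(R) = {$, bool, id, then, true}. Thus FOLLOW(E) = {$, bool, id, then, true}.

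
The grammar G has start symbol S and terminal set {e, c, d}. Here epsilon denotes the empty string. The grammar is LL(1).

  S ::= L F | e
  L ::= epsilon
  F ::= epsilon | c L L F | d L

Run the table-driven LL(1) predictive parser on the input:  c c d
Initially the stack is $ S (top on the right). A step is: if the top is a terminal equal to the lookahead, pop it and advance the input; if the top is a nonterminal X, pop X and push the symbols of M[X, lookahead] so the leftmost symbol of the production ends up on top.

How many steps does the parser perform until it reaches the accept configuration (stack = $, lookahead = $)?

13

step 1: stack=$ S  input=c c d $  — expand S ::= L F
step 2: stack=$ F L  input=c c d $  — expand L ::= epsilon
step 3: stack=$ F  input=c c d $  — expand F ::= c L L F
step 4: stack=$ F L L c  input=c c d $  — match c
step 5: stack=$ F L L  input=c d $  — expand L ::= epsilon
step 6: stack=$ F L  input=c d $  — expand L ::= epsilon
step 7: stack=$ F  input=c d $  — expand F ::= c L L F
step 8: stack=$ F L L c  input=c d $  — match c
step 9: stack=$ F L L  input=d $  — expand L ::= epsilon
step 10: stack=$ F L  input=d $  — expand L ::= epsilon
step 11: stack=$ F  input=d $  — expand F ::= d L
step 12: stack=$ L d  input=d $  — match d
step 13: stack=$ L  input=$  — expand L ::= epsilon
Accept reached after 13 steps.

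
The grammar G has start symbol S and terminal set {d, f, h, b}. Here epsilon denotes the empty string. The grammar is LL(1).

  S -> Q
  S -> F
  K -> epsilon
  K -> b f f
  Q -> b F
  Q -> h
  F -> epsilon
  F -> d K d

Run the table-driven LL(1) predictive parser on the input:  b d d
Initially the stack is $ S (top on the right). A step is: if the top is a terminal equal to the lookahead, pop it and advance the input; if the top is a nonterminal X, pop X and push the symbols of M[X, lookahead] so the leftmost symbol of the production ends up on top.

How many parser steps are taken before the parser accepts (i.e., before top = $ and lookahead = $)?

step 1: stack=$ S  input=b d d $  — expand S -> Q
step 2: stack=$ Q  input=b d d $  — expand Q -> b F
step 3: stack=$ F b  input=b d d $  — match b
step 4: stack=$ F  input=d d $  — expand F -> d K d
step 5: stack=$ d K d  input=d d $  — match d
step 6: stack=$ d K  input=d $  — expand K -> epsilon
step 7: stack=$ d  input=d $  — match d
Accept reached after 7 steps.

7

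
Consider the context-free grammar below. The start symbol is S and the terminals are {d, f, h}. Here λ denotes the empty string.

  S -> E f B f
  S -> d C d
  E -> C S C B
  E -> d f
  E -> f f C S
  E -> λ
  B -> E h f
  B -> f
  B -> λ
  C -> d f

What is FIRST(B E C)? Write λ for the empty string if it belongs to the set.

{d, f, h}

FIRST(C): from C->d f we get {d}. So FIRST(C) = {d}.
FIRST(E): from E->C S C B we get {d}; from E->d f we get {d}; from E->f f C S we get {f}; from E->λ we get {λ}. So FIRST(E) = {λ, d, f}.
FIRST(S): from S->E f B f we get {d, f}; from S->d C d we get {d}. So FIRST(S) = {d, f}.
FIRST(B): from B->E h f we get {d, f, h}; from B->f we get {f}; from B->λ we get {λ}. So FIRST(B) = {λ, d, f, h}.
FIRST(B E C): take FIRST of each symbol in turn, carrying on past any symbol whose FIRST contains λ; result {d, f, h}.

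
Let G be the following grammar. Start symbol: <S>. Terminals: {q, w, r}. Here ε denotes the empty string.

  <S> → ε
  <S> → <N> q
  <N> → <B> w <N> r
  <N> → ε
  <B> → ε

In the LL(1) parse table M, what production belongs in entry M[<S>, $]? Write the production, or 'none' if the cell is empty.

FIRST(<B>) = {ε}
FIRST(<N>) = {ε, w}  (via <B> w <N> r)
FIRST(<S>) = {ε, q, w}  (via <N> q)
FOLLOW(<S>) includes $ since <S> is the start symbol.
FOLLOW(<S>): <S> appears on no right-hand side. Thus FOLLOW(<S>) = {$}.
For <S> → ε: FIRST(ε) = {ε}, so it goes in M[<S>, t] for t ∈ {}; since ε ∈ FIRST, also for every t ∈ FOLLOW(<S>) = {$}.
For <S> → <N> q: FIRST(<N> q) = {q, w}, so it goes in M[<S>, t] for t ∈ {q, w}.

<S> → ε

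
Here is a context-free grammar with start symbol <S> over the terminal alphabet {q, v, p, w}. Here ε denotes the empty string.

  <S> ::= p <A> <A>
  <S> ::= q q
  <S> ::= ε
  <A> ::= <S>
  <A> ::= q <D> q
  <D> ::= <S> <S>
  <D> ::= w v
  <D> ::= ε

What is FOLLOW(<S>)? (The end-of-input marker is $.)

FIRST(<S>): from <S>::=p <A> <A> we get {p}; from <S>::=q q we get {q}; from <S>::=ε we get {ε}. So FIRST(<S>) = {ε, p, q}.
FIRST(<A>): from <A>::=<S> we get {ε, p, q}; from <A>::=q <D> q we get {q}. So FIRST(<A>) = {ε, p, q}.
FIRST(<D>): from <D>::=<S> <S> we get {ε, p, q}; from <D>::=w v we get {w}; from <D>::=ε we get {ε}. So FIRST(<D>) = {ε, p, q, w}.
FOLLOW(<S>) includes $ since <S> is the start symbol.
FOLLOW(<D>): in <A>::=q <D> q, <D> is followed by q with FIRST {q}. Thus FOLLOW(<D>) = {q}.
FOLLOW(<S>): in <A>::=<S>, the suffix after <S> is empty, so FOLLOW(<S>) ⊇ FOLLOW(<A>) = {$, p, q}; in <D>::=<S> <S> (occurrence 1), <S> is followed by <S> with FIRST {ε, p, q}; in <D>::=<S> <S> (occurrence 1), the suffix after <S> is nullable, so FOLLOW(<S>) ⊇ FOLLOW(<D>) = {q}; in <D>::=<S> <S> (occurrence 2), the suffix after <S> is empty, so FOLLOW(<S>) ⊇ FOLLOW(<D>) = {q}. Thus FOLLOW(<S>) = {$, p, q}.
FOLLOW(<A>): in <S>::=p <A> <A> (occurrence 1), <A> is followed by <A> with FIRST {ε, p, q}; in <S>::=p <A> <A> (occurrence 1), the suffix after <A> is nullable, so FOLLOW(<A>) ⊇ FOLLOW(<S>) = {$, p, q}; in <S>::=p <A> <A> (occurrence 2), the suffix after <A> is empty, so FOLLOW(<A>) ⊇ FOLLOW(<S>) = {$, p, q}. Thus FOLLOW(<A>) = {$, p, q}.

{$, p, q}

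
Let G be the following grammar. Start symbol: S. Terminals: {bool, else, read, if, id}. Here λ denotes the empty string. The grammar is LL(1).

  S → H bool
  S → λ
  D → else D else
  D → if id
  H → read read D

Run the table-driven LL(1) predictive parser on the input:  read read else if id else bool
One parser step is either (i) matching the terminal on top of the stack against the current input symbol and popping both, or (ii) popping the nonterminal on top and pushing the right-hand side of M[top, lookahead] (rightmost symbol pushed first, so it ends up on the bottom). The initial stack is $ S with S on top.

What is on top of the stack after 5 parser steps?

else

     Stack               Input                             Action
  1  $ S                 read read else if id else bool $  expand S → H bool
  2  $ bool H            read read else if id else bool $  expand H → read read D
  3  $ bool D read read  read read else if id else bool $  match read
  4  $ bool D read       read else if id else bool $       match read
  5  $ bool D            else if id else bool $            expand D → else D else
Stack after step 5: $ bool else D else (top = else).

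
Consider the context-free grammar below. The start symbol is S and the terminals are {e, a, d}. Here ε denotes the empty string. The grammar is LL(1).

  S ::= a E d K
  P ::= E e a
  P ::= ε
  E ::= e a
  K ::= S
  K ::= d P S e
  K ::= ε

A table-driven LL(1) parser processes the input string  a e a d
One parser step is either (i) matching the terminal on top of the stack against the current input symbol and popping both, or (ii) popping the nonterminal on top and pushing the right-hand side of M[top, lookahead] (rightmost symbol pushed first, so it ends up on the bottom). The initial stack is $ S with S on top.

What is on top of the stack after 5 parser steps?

d

step 1: stack=$ S  input=a e a d $  — expand S ::= a E d K
step 2: stack=$ K d E a  input=a e a d $  — match a
step 3: stack=$ K d E  input=e a d $  — expand E ::= e a
step 4: stack=$ K d a e  input=e a d $  — match e
step 5: stack=$ K d a  input=a d $  — match a
Stack after step 5: $ K d (top = d).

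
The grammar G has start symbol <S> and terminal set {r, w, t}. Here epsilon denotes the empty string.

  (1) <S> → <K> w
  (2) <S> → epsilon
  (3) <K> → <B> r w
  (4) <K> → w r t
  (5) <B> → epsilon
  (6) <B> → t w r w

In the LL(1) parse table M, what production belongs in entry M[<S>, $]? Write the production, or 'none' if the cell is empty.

FIRST(<B>): from <B>→epsilon we get {epsilon}; from <B>→t w r w we get {t}. So FIRST(<B>) = {epsilon, t}.
FIRST(<K>): from <K>→<B> r w we get {r, t}; from <K>→w r t we get {w}. So FIRST(<K>) = {r, t, w}.
FIRST(<S>): from <S>→<K> w we get {r, t, w}; from <S>→epsilon we get {epsilon}. So FIRST(<S>) = {epsilon, r, t, w}.
FOLLOW(<S>) includes $ since <S> is the start symbol.
FOLLOW(<S>): <S> appears on no right-hand side. Thus FOLLOW(<S>) = {$}.
For <S> → <K> w: FIRST(<K> w) = {r, t, w}, so it goes in M[<S>, t] for t ∈ {r, t, w}.
For <S> → epsilon: FIRST(epsilon) = {epsilon}, so it goes in M[<S>, t] for t ∈ {}; since epsilon ∈ FIRST, also for every t ∈ FOLLOW(<S>) = {$}.

<S> → epsilon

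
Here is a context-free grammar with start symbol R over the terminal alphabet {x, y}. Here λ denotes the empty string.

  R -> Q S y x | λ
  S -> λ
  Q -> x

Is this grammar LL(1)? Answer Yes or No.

FIRST(R) = {λ, x}
FIRST(S) = {λ}
FIRST(Q) = {x}
FOLLOW(R) = {$}
FOLLOW(S) = {y}
FOLLOW(Q) = {y}
Each cell of M receives at most one production.

Yes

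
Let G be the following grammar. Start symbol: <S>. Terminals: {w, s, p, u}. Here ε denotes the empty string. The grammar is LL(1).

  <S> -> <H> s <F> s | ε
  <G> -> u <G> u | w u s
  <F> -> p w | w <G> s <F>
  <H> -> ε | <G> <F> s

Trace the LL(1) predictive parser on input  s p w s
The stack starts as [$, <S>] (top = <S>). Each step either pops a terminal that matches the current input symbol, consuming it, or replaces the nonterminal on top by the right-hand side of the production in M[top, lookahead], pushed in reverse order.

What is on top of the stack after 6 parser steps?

     Stack          Input      Action
  1  $ <S>          s p w s $  expand <S> -> <H> s <F> s
  2  $ s <F> s <H>  s p w s $  expand <H> -> ε
  3  $ s <F> s      s p w s $  match s
  4  $ s <F>        p w s $    expand <F> -> p w
  5  $ s w p        p w s $    match p
  6  $ s w          w s $      match w
Stack after step 6: $ s (top = s).

s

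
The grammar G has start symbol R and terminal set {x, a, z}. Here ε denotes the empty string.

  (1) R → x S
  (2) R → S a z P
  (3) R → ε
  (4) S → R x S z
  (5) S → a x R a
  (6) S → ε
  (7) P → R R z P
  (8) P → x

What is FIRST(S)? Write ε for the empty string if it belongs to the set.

FIRST(R): from R→x S we get {x}; from R→S a z P we get {a, x}; from R→ε we get {ε}. So FIRST(R) = {ε, a, x}.
FIRST(S): from S→R x S z we get {a, x}; from S→a x R a we get {a}; from S→ε we get {ε}. So FIRST(S) = {ε, a, x}.
FIRST(P): from P→R R z P we get {a, x, z}; from P→x we get {x}. So FIRST(P) = {a, x, z}.

{ε, a, x}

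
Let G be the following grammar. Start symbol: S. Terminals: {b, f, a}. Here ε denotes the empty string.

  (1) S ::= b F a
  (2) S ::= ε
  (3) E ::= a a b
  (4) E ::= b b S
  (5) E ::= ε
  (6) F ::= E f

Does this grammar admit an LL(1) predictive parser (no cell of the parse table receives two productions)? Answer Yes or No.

Yes

FIRST(S) = {ε, b}
FIRST(E) = {ε, a, b}
FIRST(F) = {a, b, f}
FOLLOW(S) = {$, f}
FOLLOW(E) = {f}
FOLLOW(F) = {a}
Each cell of M receives at most one production.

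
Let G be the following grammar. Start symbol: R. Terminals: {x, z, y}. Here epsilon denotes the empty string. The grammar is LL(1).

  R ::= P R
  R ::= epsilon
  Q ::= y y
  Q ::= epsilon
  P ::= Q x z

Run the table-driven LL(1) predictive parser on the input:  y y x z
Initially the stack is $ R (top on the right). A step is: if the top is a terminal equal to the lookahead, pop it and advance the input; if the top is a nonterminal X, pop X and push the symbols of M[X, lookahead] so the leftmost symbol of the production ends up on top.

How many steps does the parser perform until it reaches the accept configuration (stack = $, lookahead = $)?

8

     Stack        Input      Action
  1  $ R          y y x z $  expand R ::= P R
  2  $ R P        y y x z $  expand P ::= Q x z
  3  $ R z x Q    y y x z $  expand Q ::= y y
  4  $ R z x y y  y y x z $  match y
  5  $ R z x y    y x z $    match y
  6  $ R z x      x z $      match x
  7  $ R z        z $        match z
  8  $ R          $          expand R ::= epsilon
Accept reached after 8 steps.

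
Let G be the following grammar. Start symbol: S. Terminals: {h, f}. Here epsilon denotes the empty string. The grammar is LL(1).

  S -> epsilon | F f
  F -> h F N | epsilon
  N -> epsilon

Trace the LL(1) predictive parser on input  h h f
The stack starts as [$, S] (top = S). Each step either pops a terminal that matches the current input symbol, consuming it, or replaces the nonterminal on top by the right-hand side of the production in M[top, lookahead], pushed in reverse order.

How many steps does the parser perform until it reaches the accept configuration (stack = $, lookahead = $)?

     Stack        Input    Action
  1  $ S          h h f $  expand S -> F f
  2  $ f F        h h f $  expand F -> h F N
  3  $ f N F h    h h f $  match h
  4  $ f N F      h f $    expand F -> h F N
  5  $ f N N F h  h f $    match h
  6  $ f N N F    f $      expand F -> epsilon
  7  $ f N N      f $      expand N -> epsilon
  8  $ f N        f $      expand N -> epsilon
  9  $ f          f $      match f
Accept reached after 9 steps.

9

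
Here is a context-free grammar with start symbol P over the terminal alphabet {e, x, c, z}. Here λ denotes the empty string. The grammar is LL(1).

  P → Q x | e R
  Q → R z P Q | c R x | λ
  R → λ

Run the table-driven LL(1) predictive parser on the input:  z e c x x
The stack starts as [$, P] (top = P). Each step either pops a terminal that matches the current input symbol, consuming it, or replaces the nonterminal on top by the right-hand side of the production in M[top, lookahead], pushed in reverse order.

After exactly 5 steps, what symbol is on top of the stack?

e

step 1: stack=$ P  input=z e c x x $  — expand P → Q x
step 2: stack=$ x Q  input=z e c x x $  — expand Q → R z P Q
step 3: stack=$ x Q P z R  input=z e c x x $  — expand R → λ
step 4: stack=$ x Q P z  input=z e c x x $  — match z
step 5: stack=$ x Q P  input=e c x x $  — expand P → e R
Stack after step 5: $ x Q R e (top = e).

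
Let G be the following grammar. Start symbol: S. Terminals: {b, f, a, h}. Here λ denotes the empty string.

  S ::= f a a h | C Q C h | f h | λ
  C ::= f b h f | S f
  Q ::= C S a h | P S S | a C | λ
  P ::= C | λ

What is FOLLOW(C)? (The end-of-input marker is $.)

{a, f, h}

FIRST(S): from S::=f a a h we get {f}; from S::=C Q C h we get {f}; from S::=f h we get {f}; from S::=λ we get {λ}. So FIRST(S) = {λ, f}.
FIRST(C): from C::=f b h f we get {f}; from C::=S f we get {f}. So FIRST(C) = {f}.
FIRST(P): from P::=C we get {f}; from P::=λ we get {λ}. So FIRST(P) = {λ, f}.
FIRST(Q): from Q::=C S a h we get {f}; from Q::=P S S we get {λ, f}; from Q::=a C we get {a}; from Q::=λ we get {λ}. So FIRST(Q) = {λ, a, f}.
FOLLOW(S) includes $ since S is the start symbol.
FOLLOW(Q): in S::=C Q C h, Q is followed by C h with FIRST {f}. Thus FOLLOW(Q) = {f}.
FOLLOW(S): in C::=S f, S is followed by f with FIRST {f}; in Q::=C S a h, S is followed by a h with FIRST {a}; in Q::=P S S (occurrence 1), S is followed by S with FIRST {λ, f}; in Q::=P S S (occurrence 1), the suffix after S is nullable, so FOLLOW(S) ⊇ FOLLOW(Q) = {f}; in Q::=P S S (occurrence 2), the suffix after S is empty, so FOLLOW(S) ⊇ FOLLOW(Q) = {f}. Thus FOLLOW(S) = {$, a, f}.
FOLLOW(P): in Q::=P S S, P is followed by S S with FIRST {λ, f}; in Q::=P S S, the suffix after P is nullable, so FOLLOW(P) ⊇ FOLLOW(Q) = {f}. Thus FOLLOW(P) = {f}.
FOLLOW(C): in S::=C Q C h (occurrence 1), C is followed by Q C h with FIRST {a, f}; in S::=C Q C h (occurrence 2), C is followed by h with FIRST {h}; in Q::=C S a h, C is followed by S a h with FIRST {a, f}; in Q::=a C, the suffix after C is empty, so FOLLOW(C) ⊇ FOLLOW(Q) = {f}; in P::=C, the suffix after C is empty, so FOLLOW(C) ⊇ FOLLOW(P) = {f}. Thus FOLLOW(C) = {a, f, h}.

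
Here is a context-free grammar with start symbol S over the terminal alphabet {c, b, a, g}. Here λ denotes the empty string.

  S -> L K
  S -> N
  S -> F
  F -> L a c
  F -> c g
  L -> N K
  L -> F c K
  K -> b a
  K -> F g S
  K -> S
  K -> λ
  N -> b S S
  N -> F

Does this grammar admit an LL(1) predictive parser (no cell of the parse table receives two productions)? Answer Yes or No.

FIRST(S) = {b, c}
FIRST(F) = {b, c}
FIRST(L) = {b, c}
FIRST(K) = {λ, b, c}
FIRST(N) = {b, c}
FOLLOW(S) = {$, a, b, c}
FOLLOW(F) = {$, a, b, c, g}
FOLLOW(L) = {$, a, b, c}
FOLLOW(K) = {$, a, b, c}
FOLLOW(N) = {$, a, b, c}
Cell M[F, c] receives both F -> L a c and F -> c g — the grammar is not LL(1).

No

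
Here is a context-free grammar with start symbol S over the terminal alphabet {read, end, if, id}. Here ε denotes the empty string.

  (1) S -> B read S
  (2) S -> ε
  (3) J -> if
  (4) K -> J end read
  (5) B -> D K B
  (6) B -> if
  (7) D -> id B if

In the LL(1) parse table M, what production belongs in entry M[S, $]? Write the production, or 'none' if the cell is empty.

S -> ε

FIRST(J) = {if}
FIRST(D) = {id}
FIRST(K) = {if}  (via J end read)
FIRST(B) = {id, if}  (via D K B)
FIRST(S) = {ε, id, if}  (via B read S)
FOLLOW(S) includes $ since S is the start symbol.
FOLLOW(S): in S->B read S, the suffix after S is empty (adds nothing new). Thus FOLLOW(S) = {$}.
For S -> B read S: FIRST(B read S) = {id, if}, so it goes in M[S, t] for t ∈ {id, if}.
For S -> ε: FIRST(ε) = {ε}, so it goes in M[S, t] for t ∈ {}; since ε ∈ FIRST, also for every t ∈ FOLLOW(S) = {$}.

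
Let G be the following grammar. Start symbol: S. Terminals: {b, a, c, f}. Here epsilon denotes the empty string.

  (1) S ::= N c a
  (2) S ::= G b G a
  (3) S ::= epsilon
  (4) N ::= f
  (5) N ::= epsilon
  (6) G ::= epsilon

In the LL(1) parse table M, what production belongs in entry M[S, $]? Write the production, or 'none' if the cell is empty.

S ::= epsilon

FIRST(N): from N::=f we get {f}; from N::=epsilon we get {epsilon}. So FIRST(N) = {epsilon, f}.
FIRST(G): from G::=epsilon we get {epsilon}. So FIRST(G) = {epsilon}.
FIRST(S): from S::=N c a we get {c, f}; from S::=G b G a we get {b}; from S::=epsilon we get {epsilon}. So FIRST(S) = {epsilon, b, c, f}.
FOLLOW(S) includes $ since S is the start symbol.
FOLLOW(S): S appears on no right-hand side. Thus FOLLOW(S) = {$}.
For S ::= N c a: FIRST(N c a) = {c, f}, so it goes in M[S, t] for t ∈ {c, f}.
For S ::= G b G a: FIRST(G b G a) = {b}, so it goes in M[S, t] for t ∈ {b}.
For S ::= epsilon: FIRST(epsilon) = {epsilon}, so it goes in M[S, t] for t ∈ {}; since epsilon ∈ FIRST, also for every t ∈ FOLLOW(S) = {$}.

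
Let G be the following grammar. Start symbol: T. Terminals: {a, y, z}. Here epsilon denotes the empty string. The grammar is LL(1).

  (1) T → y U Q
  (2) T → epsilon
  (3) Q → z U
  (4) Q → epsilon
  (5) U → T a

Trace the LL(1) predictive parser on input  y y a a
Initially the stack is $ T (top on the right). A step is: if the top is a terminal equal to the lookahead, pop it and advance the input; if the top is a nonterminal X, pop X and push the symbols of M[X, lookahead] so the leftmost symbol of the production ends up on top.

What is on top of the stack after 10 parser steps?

step 1: stack=$ T  input=y y a a $  — expand T → y U Q
step 2: stack=$ Q U y  input=y y a a $  — match y
step 3: stack=$ Q U  input=y a a $  — expand U → T a
step 4: stack=$ Q a T  input=y a a $  — expand T → y U Q
step 5: stack=$ Q a Q U y  input=y a a $  — match y
step 6: stack=$ Q a Q U  input=a a $  — expand U → T a
step 7: stack=$ Q a Q a T  input=a a $  — expand T → epsilon
step 8: stack=$ Q a Q a  input=a a $  — match a
step 9: stack=$ Q a Q  input=a $  — expand Q → epsilon
step 10: stack=$ Q a  input=a $  — match a
Stack after step 10: $ Q (top = Q).

Q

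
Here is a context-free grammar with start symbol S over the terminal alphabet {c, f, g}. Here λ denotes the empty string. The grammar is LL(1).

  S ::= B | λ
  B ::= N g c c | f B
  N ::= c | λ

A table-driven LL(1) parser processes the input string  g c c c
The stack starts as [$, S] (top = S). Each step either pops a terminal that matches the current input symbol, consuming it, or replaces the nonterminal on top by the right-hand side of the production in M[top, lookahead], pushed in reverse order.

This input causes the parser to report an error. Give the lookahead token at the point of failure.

     Stack      Input      Action
  1  $ S        g c c c $  expand S ::= B
  2  $ B        g c c c $  expand B ::= N g c c
  3  $ c c g N  g c c c $  expand N ::= λ
  4  $ c c g    g c c c $  match g
  5  $ c c      c c c $    match c
  6  $ c        c c $      match c
  7  $          c $        error: stack empty but input remains

c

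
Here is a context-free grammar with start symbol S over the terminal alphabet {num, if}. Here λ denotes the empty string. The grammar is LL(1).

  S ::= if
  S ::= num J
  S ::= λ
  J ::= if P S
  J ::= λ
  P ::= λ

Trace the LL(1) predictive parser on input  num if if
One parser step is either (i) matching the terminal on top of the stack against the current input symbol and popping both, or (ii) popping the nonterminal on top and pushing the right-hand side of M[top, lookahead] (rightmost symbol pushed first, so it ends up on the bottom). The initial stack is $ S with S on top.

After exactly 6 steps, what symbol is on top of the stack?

if

step 1: stack=$ S  input=num if if $  — expand S ::= num J
step 2: stack=$ J num  input=num if if $  — match num
step 3: stack=$ J  input=if if $  — expand J ::= if P S
step 4: stack=$ S P if  input=if if $  — match if
step 5: stack=$ S P  input=if $  — expand P ::= λ
step 6: stack=$ S  input=if $  — expand S ::= if
Stack after step 6: $ if (top = if).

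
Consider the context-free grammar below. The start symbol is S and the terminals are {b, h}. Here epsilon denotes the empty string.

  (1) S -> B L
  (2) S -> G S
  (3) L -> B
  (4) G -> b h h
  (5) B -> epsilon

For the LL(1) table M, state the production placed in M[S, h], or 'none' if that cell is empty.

FIRST(G) = {b}
FIRST(B) = {epsilon}
FIRST(L) = {epsilon}  (via B)
FIRST(S) = {epsilon, b}  (via B L, G S)
FOLLOW(S) includes $ since S is the start symbol.
FOLLOW(S): in S->G S, the suffix after S is empty (adds nothing new). Thus FOLLOW(S) = {$}.
For S -> B L: FIRST(B L) = {epsilon}, so it goes in M[S, t] for t ∈ {}; since epsilon ∈ FIRST, also for every t ∈ FOLLOW(S) = {$}.
For S -> G S: FIRST(G S) = {b}, so it goes in M[S, t] for t ∈ {b}.
None of these place a production in M[S, h].

none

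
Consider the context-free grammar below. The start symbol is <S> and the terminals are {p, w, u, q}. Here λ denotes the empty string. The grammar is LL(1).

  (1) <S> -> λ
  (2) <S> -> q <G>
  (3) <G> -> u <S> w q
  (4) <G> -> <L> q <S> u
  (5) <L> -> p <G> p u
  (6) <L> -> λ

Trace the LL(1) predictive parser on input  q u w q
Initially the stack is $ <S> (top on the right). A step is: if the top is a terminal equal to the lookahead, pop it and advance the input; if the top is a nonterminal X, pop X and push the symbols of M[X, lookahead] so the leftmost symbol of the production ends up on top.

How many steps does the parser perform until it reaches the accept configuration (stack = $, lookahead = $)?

step 1: stack=$ <S>  input=q u w q $  — expand <S> -> q <G>
step 2: stack=$ <G> q  input=q u w q $  — match q
step 3: stack=$ <G>  input=u w q $  — expand <G> -> u <S> w q
step 4: stack=$ q w <S> u  input=u w q $  — match u
step 5: stack=$ q w <S>  input=w q $  — expand <S> -> λ
step 6: stack=$ q w  input=w q $  — match w
step 7: stack=$ q  input=q $  — match q
Accept reached after 7 steps.

7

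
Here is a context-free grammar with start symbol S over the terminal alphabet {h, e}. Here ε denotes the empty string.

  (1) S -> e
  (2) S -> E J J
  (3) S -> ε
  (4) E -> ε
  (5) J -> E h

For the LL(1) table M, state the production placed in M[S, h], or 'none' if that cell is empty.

S -> E J J

FIRST(E): from E->ε we get {ε}. So FIRST(E) = {ε}.
FIRST(J): from J->E h we get {h}. So FIRST(J) = {h}.
FIRST(S): from S->e we get {e}; from S->E J J we get {h}; from S->ε we get {ε}. So FIRST(S) = {ε, e, h}.
FOLLOW(S) includes $ since S is the start symbol.
FOLLOW(S): S appears on no right-hand side. Thus FOLLOW(S) = {$}.
For S -> e: FIRST(e) = {e}, so it goes in M[S, t] for t ∈ {e}.
For S -> E J J: FIRST(E J J) = {h}, so it goes in M[S, t] for t ∈ {h}.
For S -> ε: FIRST(ε) = {ε}, so it goes in M[S, t] for t ∈ {}; since ε ∈ FIRST, also for every t ∈ FOLLOW(S) = {$}.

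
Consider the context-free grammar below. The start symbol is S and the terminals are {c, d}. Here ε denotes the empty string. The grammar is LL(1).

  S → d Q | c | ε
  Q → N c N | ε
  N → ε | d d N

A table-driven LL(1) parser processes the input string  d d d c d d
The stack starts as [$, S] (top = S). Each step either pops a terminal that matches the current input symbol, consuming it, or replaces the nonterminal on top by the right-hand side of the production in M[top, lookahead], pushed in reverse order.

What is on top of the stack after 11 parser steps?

N

      Stack        Input          Action
   1  $ S          d d d c d d $  expand S → d Q
   2  $ Q d        d d d c d d $  match d
   3  $ Q          d d c d d $    expand Q → N c N
   4  $ N c N      d d c d d $    expand N → d d N
   5  $ N c N d d  d d c d d $    match d
   6  $ N c N d    d c d d $      match d
   7  $ N c N      c d d $        expand N → ε
   8  $ N c        c d d $        match c
   9  $ N          d d $          expand N → d d N
  10  $ N d d      d d $          match d
  11  $ N d        d $            match d
Stack after step 11: $ N (top = N).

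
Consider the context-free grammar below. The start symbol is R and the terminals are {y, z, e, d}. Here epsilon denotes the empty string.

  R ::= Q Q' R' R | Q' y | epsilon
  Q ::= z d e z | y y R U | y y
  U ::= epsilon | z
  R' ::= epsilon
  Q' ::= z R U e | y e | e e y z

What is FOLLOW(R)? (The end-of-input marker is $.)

{$, e, y, z}

FIRST(Q): from Q::=z d e z we get {z}; from Q::=y y R U we get {y}; from Q::=y y we get {y}. So FIRST(Q) = {y, z}.
FIRST(U): from U::=epsilon we get {epsilon}; from U::=z we get {z}. So FIRST(U) = {epsilon, z}.
FIRST(R'): from R'::=epsilon we get {epsilon}. So FIRST(R') = {epsilon}.
FIRST(Q'): from Q'::=z R U e we get {z}; from Q'::=y e we get {y}; from Q'::=e e y z we get {e}. So FIRST(Q') = {e, y, z}.
FIRST(R): from R::=Q Q' R' R we get {y, z}; from R::=Q' y we get {e, y, z}; from R::=epsilon we get {epsilon}. So FIRST(R) = {epsilon, e, y, z}.
FOLLOW(R) includes $ since R is the start symbol.
FOLLOW(Q): in R::=Q Q' R' R, Q is followed by Q' R' R with FIRST {e, y, z}. Thus FOLLOW(Q) = {e, y, z}.
FOLLOW(R): in R::=Q Q' R' R, the suffix after R is empty (adds nothing new); in Q::=y y R U, R is followed by U with FIRST {epsilon, z}; in Q::=y y R U, the suffix after R is nullable, so FOLLOW(R) ⊇ FOLLOW(Q) = {e, y, z}; in Q'::=z R U e, R is followed by U e with FIRST {e, z}. Thus FOLLOW(R) = {$, e, y, z}.
FOLLOW(U): in Q::=y y R U, the suffix after U is empty, so FOLLOW(U) ⊇ FOLLOW(Q) = {e, y, z}; in Q'::=z R U e, U is followed by e with FIRST {e}. Thus FOLLOW(U) = {e, y, z}.
FOLLOW(R'): in R::=Q Q' R' R, R' is followed by R with FIRST {epsilon, e, y, z}; in R::=Q Q' R' R, the suffix after R' is nullable, so FOLLOW(R') ⊇ FOLLOW(R) = {$, e, y, z}. Thus FOLLOW(R') = {$, e, y, z}.
FOLLOW(Q'): in R::=Q Q' R' R, Q' is followed by R' R with FIRST {epsilon, e, y, z}; in R::=Q Q' R' R, the suffix after Q' is nullable, so FOLLOW(Q') ⊇ FOLLOW(R) = {$, e, y, z}; in R::=Q' y, Q' is followed by y with FIRST {y}. Thus FOLLOW(Q') = {$, e, y, z}.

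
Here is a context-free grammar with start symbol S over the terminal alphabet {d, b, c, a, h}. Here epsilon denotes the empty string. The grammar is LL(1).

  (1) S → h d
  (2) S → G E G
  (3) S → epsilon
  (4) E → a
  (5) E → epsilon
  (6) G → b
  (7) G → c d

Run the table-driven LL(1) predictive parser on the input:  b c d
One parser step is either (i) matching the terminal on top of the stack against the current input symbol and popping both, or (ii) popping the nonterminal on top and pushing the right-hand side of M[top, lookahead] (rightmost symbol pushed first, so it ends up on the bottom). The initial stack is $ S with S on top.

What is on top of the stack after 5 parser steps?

     Stack    Input    Action
  1  $ S      b c d $  expand S → G E G
  2  $ G E G  b c d $  expand G → b
  3  $ G E b  b c d $  match b
  4  $ G E    c d $    expand E → epsilon
  5  $ G      c d $    expand G → c d
Stack after step 5: $ d c (top = c).

c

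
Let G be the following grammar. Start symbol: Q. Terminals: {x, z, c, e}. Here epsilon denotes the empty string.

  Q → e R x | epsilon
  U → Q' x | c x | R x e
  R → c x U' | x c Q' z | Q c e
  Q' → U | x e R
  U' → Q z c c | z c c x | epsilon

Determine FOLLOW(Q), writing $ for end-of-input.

{$, c, z}

FIRST(Q): from Q→e R x we get {e}; from Q→epsilon we get {epsilon}. So FIRST(Q) = {epsilon, e}.
FIRST(R): from R→c x U' we get {c}; from R→x c Q' z we get {x}; from R→Q c e we get {c, e}. So FIRST(R) = {c, e, x}.
FIRST(U'): from U'→Q z c c we get {e, z}; from U'→z c c x we get {z}; from U'→epsilon we get {epsilon}. So FIRST(U') = {epsilon, e, z}.
FIRST(U): from U→Q' x we get {c, e, x}; from U→c x we get {c}; from U→R x e we get {c, e, x}. So FIRST(U) = {c, e, x}.
FIRST(Q'): from Q'→U we get {c, e, x}; from Q'→x e R we get {x}. So FIRST(Q') = {c, e, x}.
FOLLOW(Q) includes $ since Q is the start symbol.
FOLLOW(Q): in R→Q c e, Q is followed by c e with FIRST {c}; in U'→Q z c c, Q is followed by z c c with FIRST {z}. Thus FOLLOW(Q) = {$, c, z}.
FOLLOW(Q'): in U→Q' x, Q' is followed by x with FIRST {x}; in R→x c Q' z, Q' is followed by z with FIRST {z}. Thus FOLLOW(Q') = {x, z}.
FOLLOW(U): in Q'→U, the suffix after U is empty, so FOLLOW(U) ⊇ FOLLOW(Q') = {x, z}. Thus FOLLOW(U) = {x, z}.
FOLLOW(R): in Q→e R x, R is followed by x with FIRST {x}; in U→R x e, R is followed by x e with FIRST {x}; in Q'→x e R, the suffix after R is empty, so FOLLOW(R) ⊇ FOLLOW(Q') = {x, z}. Thus FOLLOW(R) = {x, z}.
FOLLOW(U'): in R→c x U', the suffix after U' is empty, so FOLLOW(U') ⊇ FOLLOW(R) = {x, z}. Thus FOLLOW(U') = {x, z}.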